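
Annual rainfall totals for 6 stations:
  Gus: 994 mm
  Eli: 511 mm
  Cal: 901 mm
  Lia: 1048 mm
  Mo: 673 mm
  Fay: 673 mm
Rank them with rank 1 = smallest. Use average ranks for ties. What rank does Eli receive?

1

Sorted (ascending): 511, 673, 673, 901, 994, 1048
The 2 values of 673 occupy positions 2–3 → average rank (2+3)/2 = 2.5.
Eli has value 511 mm → rank 1.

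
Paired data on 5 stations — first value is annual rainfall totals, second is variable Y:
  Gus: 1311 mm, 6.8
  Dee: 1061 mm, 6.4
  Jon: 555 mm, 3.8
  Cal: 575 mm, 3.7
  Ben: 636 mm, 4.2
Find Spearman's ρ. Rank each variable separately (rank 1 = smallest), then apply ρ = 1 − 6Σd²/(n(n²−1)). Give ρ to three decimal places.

0.900

Ranks of variable 1: 5, 4, 1, 2, 3
Ranks of variable 2: 5, 4, 2, 1, 3
d = r₁ − r₂: 0, 0, -1, 1, 0
d²: 0, 0, 1, 1, 0; Σd² = 2
ρ = 1 − 6·2/(5·24) = 1 − 12/120 = 0.900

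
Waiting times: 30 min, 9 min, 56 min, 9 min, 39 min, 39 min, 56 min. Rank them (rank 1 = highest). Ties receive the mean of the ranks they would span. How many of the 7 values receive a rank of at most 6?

5

Sorted (descending): 56, 56, 39, 39, 30, 9, 9
The 2 values of 56 occupy positions 1–2 → average rank (1+2)/2 = 1.5.
The 2 values of 39 occupy positions 3–4 → average rank (3+4)/2 = 3.5.
The 2 values of 9 occupy positions 6–7 → average rank (6+7)/2 = 6.5.
Ranks ≤ 6: {1.5, 1.5, 3.5, 3.5, 5} → 5 values.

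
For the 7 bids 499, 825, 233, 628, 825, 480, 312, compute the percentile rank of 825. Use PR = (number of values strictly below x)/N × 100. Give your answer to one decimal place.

N = 7.
Strictly below 825: 5. Equal to 825: 2.
PR = 5/7 × 100 = 71.4

71.4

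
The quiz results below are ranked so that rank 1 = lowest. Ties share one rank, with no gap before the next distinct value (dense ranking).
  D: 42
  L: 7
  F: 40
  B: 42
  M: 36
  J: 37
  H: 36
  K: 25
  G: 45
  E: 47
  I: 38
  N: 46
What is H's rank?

3

Sorted (ascending): 7, 25, 36, 36, 37, 38, 40, 42, 42, 45, 46, 47
The 2 values of 36 share dense rank 3.
The 2 values of 42 share dense rank 7.
Remaining distinct values take the next consecutive integers.
H has value 36 → rank 3.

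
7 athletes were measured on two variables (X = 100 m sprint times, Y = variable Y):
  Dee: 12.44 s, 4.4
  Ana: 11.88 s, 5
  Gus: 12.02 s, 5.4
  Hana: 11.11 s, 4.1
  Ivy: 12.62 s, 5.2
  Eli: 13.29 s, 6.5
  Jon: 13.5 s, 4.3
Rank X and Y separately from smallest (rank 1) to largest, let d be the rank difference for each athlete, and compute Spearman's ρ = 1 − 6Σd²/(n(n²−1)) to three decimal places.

Ranks of variable 1: 4, 2, 3, 1, 5, 6, 7
Ranks of variable 2: 3, 4, 6, 1, 5, 7, 2
d = r₁ − r₂: 1, -2, -3, 0, 0, -1, 5
d²: 1, 4, 9, 0, 0, 1, 25; Σd² = 40
ρ = 1 − 6·40/(7·48) = 1 − 240/336 = 0.286

0.286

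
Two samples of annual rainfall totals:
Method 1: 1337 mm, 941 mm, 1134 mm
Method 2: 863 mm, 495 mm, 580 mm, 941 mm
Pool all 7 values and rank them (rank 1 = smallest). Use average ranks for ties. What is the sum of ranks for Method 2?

Sorted (ascending): 495, 580, 863, 941, 941, 1134, 1337
The 2 values of 941 occupy positions 4–5 → average rank (4+5)/2 = 4.5.
Method 2 values → pooled ranks: 863→3, 495→1, 580→2, 941→4.5
Rank sum = 3 + 1 + 2 + 4.5 = 10.5

10.5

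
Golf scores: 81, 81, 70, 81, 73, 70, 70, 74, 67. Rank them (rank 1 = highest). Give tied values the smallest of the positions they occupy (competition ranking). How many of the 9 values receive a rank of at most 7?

8

Sorted (descending): 81, 81, 81, 74, 73, 70, 70, 70, 67
The 3 values of 81 occupy positions 1–3 → each gets rank 1.
The 3 values of 70 occupy positions 6–8 → each gets rank 6.
Ranks ≤ 7: {1, 1, 1, 4, 5, 6, 6, 6} → 8 values.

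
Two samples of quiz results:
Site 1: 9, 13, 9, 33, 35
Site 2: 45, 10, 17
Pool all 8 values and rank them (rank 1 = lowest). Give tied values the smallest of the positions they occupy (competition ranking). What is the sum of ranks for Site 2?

16

Sorted (ascending): 9, 9, 10, 13, 17, 33, 35, 45
The 2 values of 9 occupy positions 1–2 → each gets rank 1.
Site 2 values → pooled ranks: 45→8, 10→3, 17→5
Rank sum = 8 + 3 + 5 = 16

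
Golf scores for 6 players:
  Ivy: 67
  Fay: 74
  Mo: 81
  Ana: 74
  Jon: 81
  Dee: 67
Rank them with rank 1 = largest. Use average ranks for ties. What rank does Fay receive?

Sorted (descending): 81, 81, 74, 74, 67, 67
The 2 values of 81 occupy positions 1–2 → average rank (1+2)/2 = 1.5.
The 2 values of 74 occupy positions 3–4 → average rank (3+4)/2 = 3.5.
The 2 values of 67 occupy positions 5–6 → average rank (5+6)/2 = 5.5.
Fay has value 74 → rank 3.5.

3.5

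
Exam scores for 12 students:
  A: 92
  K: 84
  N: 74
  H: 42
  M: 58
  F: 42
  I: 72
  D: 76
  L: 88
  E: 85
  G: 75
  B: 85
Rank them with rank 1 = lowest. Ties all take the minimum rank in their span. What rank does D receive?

Sorted (ascending): 42, 42, 58, 72, 74, 75, 76, 84, 85, 85, 88, 92
The 2 values of 42 occupy positions 1–2 → each gets rank 1.
The 2 values of 85 occupy positions 9–10 → each gets rank 9.
D has value 76 → rank 7.

7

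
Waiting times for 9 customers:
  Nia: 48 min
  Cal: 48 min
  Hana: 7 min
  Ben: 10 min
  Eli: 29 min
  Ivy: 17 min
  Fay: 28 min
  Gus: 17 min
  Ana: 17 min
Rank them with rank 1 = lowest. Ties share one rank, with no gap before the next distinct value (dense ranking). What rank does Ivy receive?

Sorted (ascending): 7, 10, 17, 17, 17, 28, 29, 48, 48
The 3 values of 17 share dense rank 3.
The 2 values of 48 share dense rank 6.
Remaining distinct values take the next consecutive integers.
Ivy has value 17 min → rank 3.

3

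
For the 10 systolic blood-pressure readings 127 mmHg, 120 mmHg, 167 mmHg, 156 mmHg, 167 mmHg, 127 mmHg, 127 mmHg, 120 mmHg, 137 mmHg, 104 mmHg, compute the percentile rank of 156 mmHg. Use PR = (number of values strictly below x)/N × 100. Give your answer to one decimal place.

N = 10.
Strictly below 156: 7. Equal to 156: 1.
PR = 7/10 × 100 = 70.0

70.0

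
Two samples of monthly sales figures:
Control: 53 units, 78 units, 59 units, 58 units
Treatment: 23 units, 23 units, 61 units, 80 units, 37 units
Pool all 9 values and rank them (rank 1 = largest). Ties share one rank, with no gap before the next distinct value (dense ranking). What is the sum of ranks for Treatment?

27

Sorted (descending): 80, 78, 61, 59, 58, 53, 37, 23, 23
The 2 values of 23 share dense rank 8.
Remaining distinct values take the next consecutive integers.
Treatment values → pooled ranks: 23→8, 23→8, 61→3, 80→1, 37→7
Rank sum = 8 + 8 + 3 + 1 + 7 = 27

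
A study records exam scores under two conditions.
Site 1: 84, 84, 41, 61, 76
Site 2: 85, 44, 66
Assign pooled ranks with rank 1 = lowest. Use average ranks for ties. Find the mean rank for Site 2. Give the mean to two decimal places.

4.67

Sorted (ascending): 41, 44, 61, 66, 76, 84, 84, 85
The 2 values of 84 occupy positions 6–7 → average rank (6+7)/2 = 6.5.
Site 2 values → pooled ranks: 85→8, 44→2, 66→4
Mean rank = (8 + 2 + 4) / 3 = 4.67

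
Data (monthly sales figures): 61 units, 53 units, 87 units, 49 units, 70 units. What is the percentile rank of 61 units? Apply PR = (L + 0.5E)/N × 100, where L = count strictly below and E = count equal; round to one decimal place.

50.0

N = 5.
Strictly below 61: 2. Equal to 61: 1.
PR = (2 + 0.5·1)/5 × 100 = 50.0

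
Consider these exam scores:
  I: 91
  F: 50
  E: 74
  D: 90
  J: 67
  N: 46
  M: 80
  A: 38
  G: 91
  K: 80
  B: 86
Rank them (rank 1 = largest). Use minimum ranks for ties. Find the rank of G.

Sorted (descending): 91, 91, 90, 86, 80, 80, 74, 67, 50, 46, 38
The 2 values of 91 occupy positions 1–2 → each gets rank 1.
The 2 values of 80 occupy positions 5–6 → each gets rank 5.
G has value 91 → rank 1.

1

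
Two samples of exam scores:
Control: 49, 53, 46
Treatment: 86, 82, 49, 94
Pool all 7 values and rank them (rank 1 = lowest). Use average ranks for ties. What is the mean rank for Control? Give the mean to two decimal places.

2.50

Sorted (ascending): 46, 49, 49, 53, 82, 86, 94
The 2 values of 49 occupy positions 2–3 → average rank (2+3)/2 = 2.5.
Control values → pooled ranks: 49→2.5, 53→4, 46→1
Mean rank = (2.5 + 4 + 1) / 3 = 2.50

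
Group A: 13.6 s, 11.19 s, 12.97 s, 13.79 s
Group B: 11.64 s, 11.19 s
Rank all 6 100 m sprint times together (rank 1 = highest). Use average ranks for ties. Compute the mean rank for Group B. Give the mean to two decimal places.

4.75

Sorted (descending): 13.79, 13.6, 12.97, 11.64, 11.19, 11.19
The 2 values of 11.19 occupy positions 5–6 → average rank (5+6)/2 = 5.5.
Group B values → pooled ranks: 11.64→4, 11.19→5.5
Mean rank = (4 + 5.5) / 2 = 4.75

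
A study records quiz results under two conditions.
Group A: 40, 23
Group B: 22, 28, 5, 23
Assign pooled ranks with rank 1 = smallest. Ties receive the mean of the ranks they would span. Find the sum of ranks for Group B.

11.5

Sorted (ascending): 5, 22, 23, 23, 28, 40
The 2 values of 23 occupy positions 3–4 → average rank (3+4)/2 = 3.5.
Group B values → pooled ranks: 22→2, 28→5, 5→1, 23→3.5
Rank sum = 2 + 5 + 1 + 3.5 = 11.5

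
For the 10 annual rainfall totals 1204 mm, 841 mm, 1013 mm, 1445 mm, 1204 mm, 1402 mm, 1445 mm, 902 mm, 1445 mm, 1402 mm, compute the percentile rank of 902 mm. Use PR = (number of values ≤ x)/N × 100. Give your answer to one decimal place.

N = 10.
Strictly below 902: 1. Equal to 902: 1.
PR = 2/10 × 100 = 20.0

20.0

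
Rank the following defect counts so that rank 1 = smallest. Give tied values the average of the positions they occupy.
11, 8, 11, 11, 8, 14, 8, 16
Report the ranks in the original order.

Sorted (ascending): 8, 8, 8, 11, 11, 11, 14, 16
The 3 values of 8 occupy positions 1–3 → average rank 2.
The 3 values of 11 occupy positions 4–6 → average rank 5.

5, 2, 5, 5, 2, 7, 2, 8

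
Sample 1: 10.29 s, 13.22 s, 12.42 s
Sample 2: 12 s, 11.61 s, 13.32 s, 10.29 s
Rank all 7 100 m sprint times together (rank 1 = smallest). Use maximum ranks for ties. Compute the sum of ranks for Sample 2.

16

Sorted (ascending): 10.29, 10.29, 11.61, 12, 12.42, 13.22, 13.32
The 2 values of 10.29 occupy positions 1–2 → each gets rank 2.
Sample 2 values → pooled ranks: 12→4, 11.61→3, 13.32→7, 10.29→2
Rank sum = 4 + 3 + 7 + 2 = 16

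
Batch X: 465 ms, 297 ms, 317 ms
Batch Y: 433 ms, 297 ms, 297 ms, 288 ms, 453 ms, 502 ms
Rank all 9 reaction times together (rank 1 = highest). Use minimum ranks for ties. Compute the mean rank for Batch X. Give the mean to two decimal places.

Sorted (descending): 502, 465, 453, 433, 317, 297, 297, 297, 288
The 3 values of 297 occupy positions 6–8 → each gets rank 6.
Batch X values → pooled ranks: 465→2, 297→6, 317→5
Mean rank = (2 + 6 + 5) / 3 = 4.33

4.33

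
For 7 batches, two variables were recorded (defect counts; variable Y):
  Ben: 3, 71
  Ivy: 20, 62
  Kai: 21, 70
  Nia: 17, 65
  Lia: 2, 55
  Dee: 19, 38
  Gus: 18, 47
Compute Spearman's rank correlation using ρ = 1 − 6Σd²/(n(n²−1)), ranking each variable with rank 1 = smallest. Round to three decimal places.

Ranks of variable 1: 2, 6, 7, 3, 1, 5, 4
Ranks of variable 2: 7, 4, 6, 5, 3, 1, 2
d = r₁ − r₂: -5, 2, 1, -2, -2, 4, 2
d²: 25, 4, 1, 4, 4, 16, 4; Σd² = 58
ρ = 1 − 6·58/(7·48) = 1 − 348/336 = -0.036

-0.036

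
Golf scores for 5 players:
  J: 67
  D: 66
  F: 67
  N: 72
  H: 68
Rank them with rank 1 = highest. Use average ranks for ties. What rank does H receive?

Sorted (descending): 72, 68, 67, 67, 66
The 2 values of 67 occupy positions 3–4 → average rank (3+4)/2 = 3.5.
H has value 68 → rank 2.

2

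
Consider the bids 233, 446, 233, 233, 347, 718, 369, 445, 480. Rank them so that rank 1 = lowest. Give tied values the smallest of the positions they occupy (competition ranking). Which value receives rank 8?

480

Sorted (ascending): 233, 233, 233, 347, 369, 445, 446, 480, 718
The 3 values of 233 occupy positions 1–3 → each gets rank 1.
Rank 8 → value 480.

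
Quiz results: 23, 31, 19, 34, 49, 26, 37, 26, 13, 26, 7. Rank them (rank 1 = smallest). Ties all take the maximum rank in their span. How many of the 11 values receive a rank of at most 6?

4

Sorted (ascending): 7, 13, 19, 23, 26, 26, 26, 31, 34, 37, 49
The 3 values of 26 occupy positions 5–7 → each gets rank 7.
Ranks ≤ 6: {1, 2, 3, 4} → 4 values.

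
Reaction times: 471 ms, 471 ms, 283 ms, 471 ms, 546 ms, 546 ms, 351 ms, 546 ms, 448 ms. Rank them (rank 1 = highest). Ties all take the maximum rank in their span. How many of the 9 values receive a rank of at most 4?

Sorted (descending): 546, 546, 546, 471, 471, 471, 448, 351, 283
The 3 values of 546 occupy positions 1–3 → each gets rank 3.
The 3 values of 471 occupy positions 4–6 → each gets rank 6.
Ranks ≤ 4: {3, 3, 3} → 3 values.

3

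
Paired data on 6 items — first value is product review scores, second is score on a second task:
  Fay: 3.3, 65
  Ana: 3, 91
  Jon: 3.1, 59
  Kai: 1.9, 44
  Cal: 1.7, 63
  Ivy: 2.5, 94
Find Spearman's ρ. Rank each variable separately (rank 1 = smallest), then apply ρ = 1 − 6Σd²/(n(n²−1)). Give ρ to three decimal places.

0.200

Ranks of variable 1: 6, 4, 5, 2, 1, 3
Ranks of variable 2: 4, 5, 2, 1, 3, 6
d = r₁ − r₂: 2, -1, 3, 1, -2, -3
d²: 4, 1, 9, 1, 4, 9; Σd² = 28
ρ = 1 − 6·28/(6·35) = 1 − 168/210 = 0.200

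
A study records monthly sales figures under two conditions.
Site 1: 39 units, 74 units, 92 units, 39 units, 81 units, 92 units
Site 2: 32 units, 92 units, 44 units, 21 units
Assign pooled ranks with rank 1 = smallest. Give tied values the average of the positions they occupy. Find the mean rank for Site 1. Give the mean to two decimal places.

6.33

Sorted (ascending): 21, 32, 39, 39, 44, 74, 81, 92, 92, 92
The 2 values of 39 occupy positions 3–4 → average rank (3+4)/2 = 3.5.
The 3 values of 92 occupy positions 8–10 → average rank 9.
Site 1 values → pooled ranks: 39→3.5, 74→6, 92→9, 39→3.5, 81→7, 92→9
Mean rank = (3.5 + 6 + 9 + 3.5 + 7 + 9) / 6 = 6.33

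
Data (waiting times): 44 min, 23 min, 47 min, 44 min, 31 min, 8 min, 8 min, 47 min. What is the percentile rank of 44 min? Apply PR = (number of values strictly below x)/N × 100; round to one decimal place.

N = 8.
Strictly below 44: 4. Equal to 44: 2.
PR = 4/8 × 100 = 50.0

50.0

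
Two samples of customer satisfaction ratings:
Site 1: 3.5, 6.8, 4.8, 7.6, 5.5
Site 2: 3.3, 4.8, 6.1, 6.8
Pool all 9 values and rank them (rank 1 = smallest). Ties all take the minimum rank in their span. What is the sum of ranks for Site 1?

Sorted (ascending): 3.3, 3.5, 4.8, 4.8, 5.5, 6.1, 6.8, 6.8, 7.6
The 2 values of 4.8 occupy positions 3–4 → each gets rank 3.
The 2 values of 6.8 occupy positions 7–8 → each gets rank 7.
Site 1 values → pooled ranks: 3.5→2, 6.8→7, 4.8→3, 7.6→9, 5.5→5
Rank sum = 2 + 7 + 3 + 9 + 5 = 26

26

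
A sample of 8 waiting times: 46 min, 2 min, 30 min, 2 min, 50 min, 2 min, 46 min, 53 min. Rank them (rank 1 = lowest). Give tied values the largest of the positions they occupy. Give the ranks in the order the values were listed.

6, 3, 4, 3, 7, 3, 6, 8

Sorted (ascending): 2, 2, 2, 30, 46, 46, 50, 53
The 3 values of 2 occupy positions 1–3 → each gets rank 3.
The 2 values of 46 occupy positions 5–6 → each gets rank 6.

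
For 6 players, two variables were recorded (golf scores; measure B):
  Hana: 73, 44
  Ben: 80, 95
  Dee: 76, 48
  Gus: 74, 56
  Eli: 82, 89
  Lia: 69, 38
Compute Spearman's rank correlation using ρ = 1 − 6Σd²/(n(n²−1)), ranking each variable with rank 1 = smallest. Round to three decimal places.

Ranks of variable 1: 2, 5, 4, 3, 6, 1
Ranks of variable 2: 2, 6, 3, 4, 5, 1
d = r₁ − r₂: 0, -1, 1, -1, 1, 0
d²: 0, 1, 1, 1, 1, 0; Σd² = 4
ρ = 1 − 6·4/(6·35) = 1 − 24/210 = 0.886

0.886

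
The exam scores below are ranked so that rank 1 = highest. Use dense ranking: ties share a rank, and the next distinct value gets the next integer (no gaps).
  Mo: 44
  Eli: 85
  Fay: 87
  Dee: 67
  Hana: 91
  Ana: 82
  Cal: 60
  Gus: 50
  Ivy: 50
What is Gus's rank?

7

Sorted (descending): 91, 87, 85, 82, 67, 60, 50, 50, 44
The 2 values of 50 share dense rank 7.
Remaining distinct values take the next consecutive integers.
Gus has value 50 → rank 7.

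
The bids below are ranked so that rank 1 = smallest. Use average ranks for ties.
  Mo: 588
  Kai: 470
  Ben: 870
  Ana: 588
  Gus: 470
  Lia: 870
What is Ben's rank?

Sorted (ascending): 470, 470, 588, 588, 870, 870
The 2 values of 470 occupy positions 1–2 → average rank (1+2)/2 = 1.5.
The 2 values of 588 occupy positions 3–4 → average rank (3+4)/2 = 3.5.
The 2 values of 870 occupy positions 5–6 → average rank (5+6)/2 = 5.5.
Ben has value 870 → rank 5.5.

5.5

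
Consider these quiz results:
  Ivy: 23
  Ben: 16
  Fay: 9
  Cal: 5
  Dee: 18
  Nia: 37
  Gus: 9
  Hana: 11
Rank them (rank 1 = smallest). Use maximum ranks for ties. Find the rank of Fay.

Sorted (ascending): 5, 9, 9, 11, 16, 18, 23, 37
The 2 values of 9 occupy positions 2–3 → each gets rank 3.
Fay has value 9 → rank 3.

3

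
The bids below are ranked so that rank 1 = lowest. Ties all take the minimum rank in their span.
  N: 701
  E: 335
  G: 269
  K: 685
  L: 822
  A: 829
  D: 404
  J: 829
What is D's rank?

Sorted (ascending): 269, 335, 404, 685, 701, 822, 829, 829
The 2 values of 829 occupy positions 7–8 → each gets rank 7.
D has value 404 → rank 3.

3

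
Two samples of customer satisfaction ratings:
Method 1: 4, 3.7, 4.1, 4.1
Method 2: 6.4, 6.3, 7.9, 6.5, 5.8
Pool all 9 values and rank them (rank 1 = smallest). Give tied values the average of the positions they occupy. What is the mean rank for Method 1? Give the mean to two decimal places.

2.50

Sorted (ascending): 3.7, 4, 4.1, 4.1, 5.8, 6.3, 6.4, 6.5, 7.9
The 2 values of 4.1 occupy positions 3–4 → average rank (3+4)/2 = 3.5.
Method 1 values → pooled ranks: 4→2, 3.7→1, 4.1→3.5, 4.1→3.5
Mean rank = (2 + 1 + 3.5 + 3.5) / 4 = 2.50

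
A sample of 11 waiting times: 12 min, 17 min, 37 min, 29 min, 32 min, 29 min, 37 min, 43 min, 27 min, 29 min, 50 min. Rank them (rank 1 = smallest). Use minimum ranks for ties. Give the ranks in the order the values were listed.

Sorted (ascending): 12, 17, 27, 29, 29, 29, 32, 37, 37, 43, 50
The 3 values of 29 occupy positions 4–6 → each gets rank 4.
The 2 values of 37 occupy positions 8–9 → each gets rank 8.

1, 2, 8, 4, 7, 4, 8, 10, 3, 4, 11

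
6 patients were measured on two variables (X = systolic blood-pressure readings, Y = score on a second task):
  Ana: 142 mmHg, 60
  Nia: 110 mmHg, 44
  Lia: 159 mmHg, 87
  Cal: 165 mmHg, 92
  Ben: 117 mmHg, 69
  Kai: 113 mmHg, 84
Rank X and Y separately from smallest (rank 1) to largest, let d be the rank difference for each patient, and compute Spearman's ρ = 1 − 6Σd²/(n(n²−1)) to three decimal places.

0.771

Ranks of variable 1: 4, 1, 5, 6, 3, 2
Ranks of variable 2: 2, 1, 5, 6, 3, 4
d = r₁ − r₂: 2, 0, 0, 0, 0, -2
d²: 4, 0, 0, 0, 0, 4; Σd² = 8
ρ = 1 − 6·8/(6·35) = 1 − 48/210 = 0.771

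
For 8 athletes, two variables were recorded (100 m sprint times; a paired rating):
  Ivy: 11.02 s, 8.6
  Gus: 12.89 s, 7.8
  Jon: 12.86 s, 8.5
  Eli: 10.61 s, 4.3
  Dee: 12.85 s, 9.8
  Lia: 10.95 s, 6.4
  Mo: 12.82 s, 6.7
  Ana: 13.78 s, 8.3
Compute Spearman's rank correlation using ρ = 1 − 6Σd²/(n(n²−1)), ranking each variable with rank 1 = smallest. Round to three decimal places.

0.476

Ranks of variable 1: 3, 7, 6, 1, 5, 2, 4, 8
Ranks of variable 2: 7, 4, 6, 1, 8, 2, 3, 5
d = r₁ − r₂: -4, 3, 0, 0, -3, 0, 1, 3
d²: 16, 9, 0, 0, 9, 0, 1, 9; Σd² = 44
ρ = 1 − 6·44/(8·63) = 1 − 264/504 = 0.476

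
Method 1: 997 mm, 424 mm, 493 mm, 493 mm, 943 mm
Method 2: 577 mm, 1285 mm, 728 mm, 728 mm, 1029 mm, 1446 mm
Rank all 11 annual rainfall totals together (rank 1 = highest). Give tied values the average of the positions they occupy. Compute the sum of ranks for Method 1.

Sorted (descending): 1446, 1285, 1029, 997, 943, 728, 728, 577, 493, 493, 424
The 2 values of 728 occupy positions 6–7 → average rank (6+7)/2 = 6.5.
The 2 values of 493 occupy positions 9–10 → average rank (9+10)/2 = 9.5.
Method 1 values → pooled ranks: 997→4, 424→11, 493→9.5, 493→9.5, 943→5
Rank sum = 4 + 11 + 9.5 + 9.5 + 5 = 39

39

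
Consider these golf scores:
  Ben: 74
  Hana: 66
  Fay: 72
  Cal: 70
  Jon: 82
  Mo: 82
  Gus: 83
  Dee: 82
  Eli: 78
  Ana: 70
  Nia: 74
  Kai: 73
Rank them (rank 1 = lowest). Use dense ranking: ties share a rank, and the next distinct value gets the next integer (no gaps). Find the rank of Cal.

2

Sorted (ascending): 66, 70, 70, 72, 73, 74, 74, 78, 82, 82, 82, 83
The 2 values of 70 share dense rank 2.
The 2 values of 74 share dense rank 5.
The 3 values of 82 share dense rank 7.
Remaining distinct values take the next consecutive integers.
Cal has value 70 → rank 2.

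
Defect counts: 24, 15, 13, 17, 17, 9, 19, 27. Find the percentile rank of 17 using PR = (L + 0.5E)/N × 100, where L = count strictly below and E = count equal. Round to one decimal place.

50.0

N = 8.
Strictly below 17: 3. Equal to 17: 2.
PR = (3 + 0.5·2)/8 × 100 = 50.0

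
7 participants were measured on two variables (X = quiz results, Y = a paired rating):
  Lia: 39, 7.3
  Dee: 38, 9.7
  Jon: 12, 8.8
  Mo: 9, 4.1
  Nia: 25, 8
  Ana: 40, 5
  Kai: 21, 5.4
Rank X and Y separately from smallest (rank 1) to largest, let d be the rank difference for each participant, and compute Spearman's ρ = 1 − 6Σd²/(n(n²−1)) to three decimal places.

Ranks of variable 1: 6, 5, 2, 1, 4, 7, 3
Ranks of variable 2: 4, 7, 6, 1, 5, 2, 3
d = r₁ − r₂: 2, -2, -4, 0, -1, 5, 0
d²: 4, 4, 16, 0, 1, 25, 0; Σd² = 50
ρ = 1 − 6·50/(7·48) = 1 − 300/336 = 0.107

0.107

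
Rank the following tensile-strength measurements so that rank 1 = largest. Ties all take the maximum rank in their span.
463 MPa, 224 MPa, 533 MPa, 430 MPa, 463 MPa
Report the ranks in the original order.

3, 5, 1, 4, 3

Sorted (descending): 533, 463, 463, 430, 224
The 2 values of 463 occupy positions 2–3 → each gets rank 3.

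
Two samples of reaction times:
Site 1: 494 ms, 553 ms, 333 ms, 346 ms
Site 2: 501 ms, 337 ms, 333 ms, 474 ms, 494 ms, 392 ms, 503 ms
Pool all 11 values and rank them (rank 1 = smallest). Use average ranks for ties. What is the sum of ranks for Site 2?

42

Sorted (ascending): 333, 333, 337, 346, 392, 474, 494, 494, 501, 503, 553
The 2 values of 333 occupy positions 1–2 → average rank (1+2)/2 = 1.5.
The 2 values of 494 occupy positions 7–8 → average rank (7+8)/2 = 7.5.
Site 2 values → pooled ranks: 501→9, 337→3, 333→1.5, 474→6, 494→7.5, 392→5, 503→10
Rank sum = 9 + 3 + 1.5 + 6 + 7.5 + 5 + 10 = 42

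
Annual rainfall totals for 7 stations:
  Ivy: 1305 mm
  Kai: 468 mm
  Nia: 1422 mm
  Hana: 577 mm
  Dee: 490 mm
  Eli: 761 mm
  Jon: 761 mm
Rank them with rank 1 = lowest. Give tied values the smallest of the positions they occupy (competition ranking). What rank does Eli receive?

4

Sorted (ascending): 468, 490, 577, 761, 761, 1305, 1422
The 2 values of 761 occupy positions 4–5 → each gets rank 4.
Eli has value 761 mm → rank 4.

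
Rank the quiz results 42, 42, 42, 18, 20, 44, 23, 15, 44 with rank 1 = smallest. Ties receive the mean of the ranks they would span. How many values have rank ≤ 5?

Sorted (ascending): 15, 18, 20, 23, 42, 42, 42, 44, 44
The 3 values of 42 occupy positions 5–7 → average rank 6.
The 2 values of 44 occupy positions 8–9 → average rank (8+9)/2 = 8.5.
Ranks ≤ 5: {1, 2, 3, 4} → 4 values.

4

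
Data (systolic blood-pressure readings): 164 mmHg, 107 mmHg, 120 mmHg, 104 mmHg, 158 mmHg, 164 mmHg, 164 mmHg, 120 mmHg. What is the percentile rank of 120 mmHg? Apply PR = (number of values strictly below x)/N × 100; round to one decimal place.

N = 8.
Strictly below 120: 2. Equal to 120: 2.
PR = 2/8 × 100 = 25.0

25.0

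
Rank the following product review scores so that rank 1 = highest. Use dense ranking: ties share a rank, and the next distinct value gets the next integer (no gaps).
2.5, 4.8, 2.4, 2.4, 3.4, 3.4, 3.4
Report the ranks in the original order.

3, 1, 4, 4, 2, 2, 2

Sorted (descending): 4.8, 3.4, 3.4, 3.4, 2.5, 2.4, 2.4
The 3 values of 3.4 share dense rank 2.
The 2 values of 2.4 share dense rank 4.
Remaining distinct values take the next consecutive integers.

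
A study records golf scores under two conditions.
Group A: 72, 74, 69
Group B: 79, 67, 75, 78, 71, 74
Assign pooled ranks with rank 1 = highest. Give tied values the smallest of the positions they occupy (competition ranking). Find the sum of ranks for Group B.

Sorted (descending): 79, 78, 75, 74, 74, 72, 71, 69, 67
The 2 values of 74 occupy positions 4–5 → each gets rank 4.
Group B values → pooled ranks: 79→1, 67→9, 75→3, 78→2, 71→7, 74→4
Rank sum = 1 + 9 + 3 + 2 + 7 + 4 = 26

26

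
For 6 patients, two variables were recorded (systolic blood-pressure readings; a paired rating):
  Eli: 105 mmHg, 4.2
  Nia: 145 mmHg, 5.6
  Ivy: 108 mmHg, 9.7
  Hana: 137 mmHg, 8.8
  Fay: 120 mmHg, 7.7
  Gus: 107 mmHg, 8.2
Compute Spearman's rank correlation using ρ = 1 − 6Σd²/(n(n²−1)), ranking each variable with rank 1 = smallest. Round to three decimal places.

Ranks of variable 1: 1, 6, 3, 5, 4, 2
Ranks of variable 2: 1, 2, 6, 5, 3, 4
d = r₁ − r₂: 0, 4, -3, 0, 1, -2
d²: 0, 16, 9, 0, 1, 4; Σd² = 30
ρ = 1 − 6·30/(6·35) = 1 − 180/210 = 0.143

0.143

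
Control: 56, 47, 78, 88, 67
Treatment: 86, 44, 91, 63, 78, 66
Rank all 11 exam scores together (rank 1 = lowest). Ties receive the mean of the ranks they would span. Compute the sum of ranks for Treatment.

37.5

Sorted (ascending): 44, 47, 56, 63, 66, 67, 78, 78, 86, 88, 91
The 2 values of 78 occupy positions 7–8 → average rank (7+8)/2 = 7.5.
Treatment values → pooled ranks: 86→9, 44→1, 91→11, 63→4, 78→7.5, 66→5
Rank sum = 9 + 1 + 11 + 4 + 7.5 + 5 = 37.5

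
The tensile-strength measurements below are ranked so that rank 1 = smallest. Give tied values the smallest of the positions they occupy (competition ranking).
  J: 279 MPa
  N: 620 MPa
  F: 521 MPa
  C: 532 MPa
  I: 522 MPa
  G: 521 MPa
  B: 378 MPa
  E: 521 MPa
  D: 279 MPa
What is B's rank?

3

Sorted (ascending): 279, 279, 378, 521, 521, 521, 522, 532, 620
The 2 values of 279 occupy positions 1–2 → each gets rank 1.
The 3 values of 521 occupy positions 4–6 → each gets rank 4.
B has value 378 MPa → rank 3.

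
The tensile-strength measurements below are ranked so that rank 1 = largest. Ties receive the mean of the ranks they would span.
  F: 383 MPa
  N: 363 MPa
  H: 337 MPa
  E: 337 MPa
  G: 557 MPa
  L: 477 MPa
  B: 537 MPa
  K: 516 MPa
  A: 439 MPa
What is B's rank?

Sorted (descending): 557, 537, 516, 477, 439, 383, 363, 337, 337
The 2 values of 337 occupy positions 8–9 → average rank (8+9)/2 = 8.5.
B has value 537 MPa → rank 2.

2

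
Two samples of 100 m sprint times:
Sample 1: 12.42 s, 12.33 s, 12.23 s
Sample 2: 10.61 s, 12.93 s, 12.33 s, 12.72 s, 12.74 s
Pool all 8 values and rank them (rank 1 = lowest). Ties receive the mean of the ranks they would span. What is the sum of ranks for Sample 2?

Sorted (ascending): 10.61, 12.23, 12.33, 12.33, 12.42, 12.72, 12.74, 12.93
The 2 values of 12.33 occupy positions 3–4 → average rank (3+4)/2 = 3.5.
Sample 2 values → pooled ranks: 10.61→1, 12.93→8, 12.33→3.5, 12.72→6, 12.74→7
Rank sum = 1 + 8 + 3.5 + 6 + 7 = 25.5

25.5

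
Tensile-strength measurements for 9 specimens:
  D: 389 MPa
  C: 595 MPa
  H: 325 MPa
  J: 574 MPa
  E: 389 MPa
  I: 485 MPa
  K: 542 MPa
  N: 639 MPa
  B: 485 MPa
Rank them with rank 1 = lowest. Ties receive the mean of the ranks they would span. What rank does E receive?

Sorted (ascending): 325, 389, 389, 485, 485, 542, 574, 595, 639
The 2 values of 389 occupy positions 2–3 → average rank (2+3)/2 = 2.5.
The 2 values of 485 occupy positions 4–5 → average rank (4+5)/2 = 4.5.
E has value 389 MPa → rank 2.5.

2.5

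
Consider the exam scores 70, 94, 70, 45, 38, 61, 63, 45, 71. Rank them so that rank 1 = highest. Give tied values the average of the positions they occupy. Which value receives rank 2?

Sorted (descending): 94, 71, 70, 70, 63, 61, 45, 45, 38
The 2 values of 70 occupy positions 3–4 → average rank (3+4)/2 = 3.5.
The 2 values of 45 occupy positions 7–8 → average rank (7+8)/2 = 7.5.
Rank 2 → value 71.

71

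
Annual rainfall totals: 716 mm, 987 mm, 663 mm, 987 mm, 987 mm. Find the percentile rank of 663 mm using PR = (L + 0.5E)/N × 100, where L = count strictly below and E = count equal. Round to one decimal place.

10.0

N = 5.
Strictly below 663: 0. Equal to 663: 1.
PR = (0 + 0.5·1)/5 × 100 = 10.0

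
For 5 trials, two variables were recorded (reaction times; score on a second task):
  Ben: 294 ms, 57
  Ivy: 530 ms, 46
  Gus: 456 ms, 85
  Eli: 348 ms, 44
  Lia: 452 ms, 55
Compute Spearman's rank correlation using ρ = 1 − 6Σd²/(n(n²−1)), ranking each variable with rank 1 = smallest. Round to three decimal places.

Ranks of variable 1: 1, 5, 4, 2, 3
Ranks of variable 2: 4, 2, 5, 1, 3
d = r₁ − r₂: -3, 3, -1, 1, 0
d²: 9, 9, 1, 1, 0; Σd² = 20
ρ = 1 − 6·20/(5·24) = 1 − 120/120 = 0.000

0.000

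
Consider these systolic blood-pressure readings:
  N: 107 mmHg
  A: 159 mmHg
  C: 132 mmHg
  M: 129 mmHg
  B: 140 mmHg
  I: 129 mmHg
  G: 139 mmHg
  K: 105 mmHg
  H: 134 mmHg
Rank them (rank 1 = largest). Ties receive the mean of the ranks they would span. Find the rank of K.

Sorted (descending): 159, 140, 139, 134, 132, 129, 129, 107, 105
The 2 values of 129 occupy positions 6–7 → average rank (6+7)/2 = 6.5.
K has value 105 mmHg → rank 9.

9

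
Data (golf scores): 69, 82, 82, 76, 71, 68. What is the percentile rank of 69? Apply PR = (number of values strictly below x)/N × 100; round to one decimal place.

N = 6.
Strictly below 69: 1. Equal to 69: 1.
PR = 1/6 × 100 = 16.7

16.7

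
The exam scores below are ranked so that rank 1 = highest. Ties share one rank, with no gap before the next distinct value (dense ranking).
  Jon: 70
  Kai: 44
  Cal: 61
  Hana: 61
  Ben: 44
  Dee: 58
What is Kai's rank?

Sorted (descending): 70, 61, 61, 58, 44, 44
The 2 values of 61 share dense rank 2.
The 2 values of 44 share dense rank 4.
Remaining distinct values take the next consecutive integers.
Kai has value 44 → rank 4.

4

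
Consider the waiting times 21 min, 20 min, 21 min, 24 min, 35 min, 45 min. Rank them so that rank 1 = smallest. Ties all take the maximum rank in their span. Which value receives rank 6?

Sorted (ascending): 20, 21, 21, 24, 35, 45
The 2 values of 21 occupy positions 2–3 → each gets rank 3.
Rank 6 → value 45.

45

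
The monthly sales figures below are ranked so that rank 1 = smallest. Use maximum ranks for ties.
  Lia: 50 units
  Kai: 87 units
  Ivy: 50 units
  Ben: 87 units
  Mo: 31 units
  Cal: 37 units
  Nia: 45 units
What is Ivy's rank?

5

Sorted (ascending): 31, 37, 45, 50, 50, 87, 87
The 2 values of 50 occupy positions 4–5 → each gets rank 5.
The 2 values of 87 occupy positions 6–7 → each gets rank 7.
Ivy has value 50 units → rank 5.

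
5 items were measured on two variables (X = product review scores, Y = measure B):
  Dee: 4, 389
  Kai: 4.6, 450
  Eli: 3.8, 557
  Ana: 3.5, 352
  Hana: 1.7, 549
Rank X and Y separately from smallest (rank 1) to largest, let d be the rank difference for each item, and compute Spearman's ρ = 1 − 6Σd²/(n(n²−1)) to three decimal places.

Ranks of variable 1: 4, 5, 3, 2, 1
Ranks of variable 2: 2, 3, 5, 1, 4
d = r₁ − r₂: 2, 2, -2, 1, -3
d²: 4, 4, 4, 1, 9; Σd² = 22
ρ = 1 − 6·22/(5·24) = 1 − 132/120 = -0.100

-0.100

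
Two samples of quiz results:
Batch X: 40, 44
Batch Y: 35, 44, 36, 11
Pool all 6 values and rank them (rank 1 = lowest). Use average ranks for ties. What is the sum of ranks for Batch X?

9.5

Sorted (ascending): 11, 35, 36, 40, 44, 44
The 2 values of 44 occupy positions 5–6 → average rank (5+6)/2 = 5.5.
Batch X values → pooled ranks: 40→4, 44→5.5
Rank sum = 4 + 5.5 = 9.5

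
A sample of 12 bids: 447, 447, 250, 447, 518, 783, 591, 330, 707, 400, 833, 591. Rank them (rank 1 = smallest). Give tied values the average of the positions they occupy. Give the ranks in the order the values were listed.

5, 5, 1, 5, 7, 11, 8.5, 2, 10, 3, 12, 8.5

Sorted (ascending): 250, 330, 400, 447, 447, 447, 518, 591, 591, 707, 783, 833
The 3 values of 447 occupy positions 4–6 → average rank 5.
The 2 values of 591 occupy positions 8–9 → average rank (8+9)/2 = 8.5.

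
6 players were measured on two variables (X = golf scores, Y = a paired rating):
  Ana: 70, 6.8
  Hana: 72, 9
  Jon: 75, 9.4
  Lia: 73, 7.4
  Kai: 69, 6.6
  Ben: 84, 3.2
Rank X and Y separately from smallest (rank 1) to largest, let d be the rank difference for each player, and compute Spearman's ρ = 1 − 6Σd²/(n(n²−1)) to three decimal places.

0.086

Ranks of variable 1: 2, 3, 5, 4, 1, 6
Ranks of variable 2: 3, 5, 6, 4, 2, 1
d = r₁ − r₂: -1, -2, -1, 0, -1, 5
d²: 1, 4, 1, 0, 1, 25; Σd² = 32
ρ = 1 − 6·32/(6·35) = 1 − 192/210 = 0.086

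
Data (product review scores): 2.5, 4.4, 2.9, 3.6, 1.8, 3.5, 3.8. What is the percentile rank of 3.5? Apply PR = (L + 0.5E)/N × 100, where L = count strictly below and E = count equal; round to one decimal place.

50.0

N = 7.
Strictly below 3.5: 3. Equal to 3.5: 1.
PR = (3 + 0.5·1)/7 × 100 = 50.0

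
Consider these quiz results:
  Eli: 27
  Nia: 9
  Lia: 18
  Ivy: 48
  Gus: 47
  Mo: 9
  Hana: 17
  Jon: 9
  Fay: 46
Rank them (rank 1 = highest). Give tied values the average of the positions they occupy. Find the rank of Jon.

Sorted (descending): 48, 47, 46, 27, 18, 17, 9, 9, 9
The 3 values of 9 occupy positions 7–9 → average rank 8.
Jon has value 9 → rank 8.

8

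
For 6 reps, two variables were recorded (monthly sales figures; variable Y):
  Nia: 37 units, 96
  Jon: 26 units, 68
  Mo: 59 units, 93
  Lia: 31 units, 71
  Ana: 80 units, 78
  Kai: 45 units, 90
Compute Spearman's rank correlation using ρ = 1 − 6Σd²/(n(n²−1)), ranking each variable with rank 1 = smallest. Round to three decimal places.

0.486

Ranks of variable 1: 3, 1, 5, 2, 6, 4
Ranks of variable 2: 6, 1, 5, 2, 3, 4
d = r₁ − r₂: -3, 0, 0, 0, 3, 0
d²: 9, 0, 0, 0, 9, 0; Σd² = 18
ρ = 1 − 6·18/(6·35) = 1 − 108/210 = 0.486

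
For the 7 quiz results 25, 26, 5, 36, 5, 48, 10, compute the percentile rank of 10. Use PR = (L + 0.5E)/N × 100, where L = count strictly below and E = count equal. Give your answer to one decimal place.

N = 7.
Strictly below 10: 2. Equal to 10: 1.
PR = (2 + 0.5·1)/7 × 100 = 35.7

35.7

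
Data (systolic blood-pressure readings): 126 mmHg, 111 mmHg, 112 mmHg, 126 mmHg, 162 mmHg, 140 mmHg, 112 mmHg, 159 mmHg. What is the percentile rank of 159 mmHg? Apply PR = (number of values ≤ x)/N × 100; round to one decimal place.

N = 8.
Strictly below 159: 6. Equal to 159: 1.
PR = 7/8 × 100 = 87.5

87.5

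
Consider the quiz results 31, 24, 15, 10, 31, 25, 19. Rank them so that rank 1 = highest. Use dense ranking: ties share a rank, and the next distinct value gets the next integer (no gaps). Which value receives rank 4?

19

Sorted (descending): 31, 31, 25, 24, 19, 15, 10
The 2 values of 31 share dense rank 1.
Remaining distinct values take the next consecutive integers.
Rank 4 → value 19.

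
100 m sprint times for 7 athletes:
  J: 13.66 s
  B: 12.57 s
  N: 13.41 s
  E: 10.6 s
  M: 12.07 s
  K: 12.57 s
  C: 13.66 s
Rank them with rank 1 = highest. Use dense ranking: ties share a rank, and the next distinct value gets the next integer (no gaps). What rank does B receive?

Sorted (descending): 13.66, 13.66, 13.41, 12.57, 12.57, 12.07, 10.6
The 2 values of 13.66 share dense rank 1.
The 2 values of 12.57 share dense rank 3.
Remaining distinct values take the next consecutive integers.
B has value 12.57 s → rank 3.

3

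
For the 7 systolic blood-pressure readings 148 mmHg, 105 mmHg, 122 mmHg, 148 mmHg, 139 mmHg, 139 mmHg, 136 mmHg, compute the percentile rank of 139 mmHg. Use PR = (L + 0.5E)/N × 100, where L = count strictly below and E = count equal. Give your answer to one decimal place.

57.1

N = 7.
Strictly below 139: 3. Equal to 139: 2.
PR = (3 + 0.5·2)/7 × 100 = 57.1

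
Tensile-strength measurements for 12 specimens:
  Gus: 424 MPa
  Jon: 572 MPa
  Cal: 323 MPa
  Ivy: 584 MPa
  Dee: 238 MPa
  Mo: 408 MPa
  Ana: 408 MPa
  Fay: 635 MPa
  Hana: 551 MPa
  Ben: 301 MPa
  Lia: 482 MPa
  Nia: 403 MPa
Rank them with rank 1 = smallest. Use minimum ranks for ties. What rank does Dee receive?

1

Sorted (ascending): 238, 301, 323, 403, 408, 408, 424, 482, 551, 572, 584, 635
The 2 values of 408 occupy positions 5–6 → each gets rank 5.
Dee has value 238 MPa → rank 1.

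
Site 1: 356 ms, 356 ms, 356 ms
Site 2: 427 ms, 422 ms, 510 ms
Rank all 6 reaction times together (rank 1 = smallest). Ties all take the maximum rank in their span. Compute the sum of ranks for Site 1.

9

Sorted (ascending): 356, 356, 356, 422, 427, 510
The 3 values of 356 occupy positions 1–3 → each gets rank 3.
Site 1 values → pooled ranks: 356→3, 356→3, 356→3
Rank sum = 3 + 3 + 3 = 9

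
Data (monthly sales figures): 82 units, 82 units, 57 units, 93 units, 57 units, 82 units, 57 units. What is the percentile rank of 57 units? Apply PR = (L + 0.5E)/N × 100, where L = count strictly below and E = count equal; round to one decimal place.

21.4

N = 7.
Strictly below 57: 0. Equal to 57: 3.
PR = (0 + 0.5·3)/7 × 100 = 21.4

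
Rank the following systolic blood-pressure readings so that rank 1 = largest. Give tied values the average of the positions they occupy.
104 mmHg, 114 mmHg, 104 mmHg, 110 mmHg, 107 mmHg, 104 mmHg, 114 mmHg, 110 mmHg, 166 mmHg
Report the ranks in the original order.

8, 2.5, 8, 4.5, 6, 8, 2.5, 4.5, 1

Sorted (descending): 166, 114, 114, 110, 110, 107, 104, 104, 104
The 2 values of 114 occupy positions 2–3 → average rank (2+3)/2 = 2.5.
The 2 values of 110 occupy positions 4–5 → average rank (4+5)/2 = 4.5.
The 3 values of 104 occupy positions 7–9 → average rank 8.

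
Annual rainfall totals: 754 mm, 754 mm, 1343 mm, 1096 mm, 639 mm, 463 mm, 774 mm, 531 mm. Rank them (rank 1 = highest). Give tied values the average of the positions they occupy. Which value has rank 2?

Sorted (descending): 1343, 1096, 774, 754, 754, 639, 531, 463
The 2 values of 754 occupy positions 4–5 → average rank (4+5)/2 = 4.5.
Rank 2 → value 1096.

1096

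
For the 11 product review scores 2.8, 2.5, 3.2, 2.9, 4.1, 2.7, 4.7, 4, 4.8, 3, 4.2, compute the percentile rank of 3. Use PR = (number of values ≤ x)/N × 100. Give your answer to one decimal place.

45.5

N = 11.
Strictly below 3: 4. Equal to 3: 1.
PR = 5/11 × 100 = 45.5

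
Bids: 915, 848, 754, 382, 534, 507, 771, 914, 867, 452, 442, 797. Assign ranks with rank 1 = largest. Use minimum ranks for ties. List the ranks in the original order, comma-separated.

Sorted (descending): 915, 914, 867, 848, 797, 771, 754, 534, 507, 452, 442, 382
No ties — each value takes its position as its rank.

1, 4, 7, 12, 8, 9, 6, 2, 3, 10, 11, 5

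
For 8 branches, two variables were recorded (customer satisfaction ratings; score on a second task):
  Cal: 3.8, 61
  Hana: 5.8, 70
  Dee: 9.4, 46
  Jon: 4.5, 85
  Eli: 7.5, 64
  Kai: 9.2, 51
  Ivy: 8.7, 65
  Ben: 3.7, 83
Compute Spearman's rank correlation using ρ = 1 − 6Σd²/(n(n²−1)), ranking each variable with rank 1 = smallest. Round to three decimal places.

Ranks of variable 1: 2, 4, 8, 3, 5, 7, 6, 1
Ranks of variable 2: 3, 6, 1, 8, 4, 2, 5, 7
d = r₁ − r₂: -1, -2, 7, -5, 1, 5, 1, -6
d²: 1, 4, 49, 25, 1, 25, 1, 36; Σd² = 142
ρ = 1 − 6·142/(8·63) = 1 − 852/504 = -0.690

-0.690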